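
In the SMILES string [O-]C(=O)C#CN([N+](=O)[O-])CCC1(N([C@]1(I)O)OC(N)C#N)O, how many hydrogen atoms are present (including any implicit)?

9

Hydrogens are implicit in SMILES; fill each atom to its normal valence:
  6 × C: no H
  3 × N: no H
  3 × O: no H
  2 × C: 2 H each → 4
  2 × O: 1 H each → 2
  2 × O (charge -1): no H
  1 × C: 1 H
  1 × I: no H
  1 × N: 2 H
  1 × N (charge +1): no H
  Total hydrogens = 9.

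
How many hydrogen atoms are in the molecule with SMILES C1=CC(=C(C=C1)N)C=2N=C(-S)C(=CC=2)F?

9

Hydrogens are implicit in SMILES; fill each atom to its normal valence:
  6 × C (aromatic): 1 H each → 6
  5 × C (aromatic): no H
  1 × F: no H
  1 × N: 2 H
  1 × N (aromatic): no H
  1 × S: 1 H
  Total hydrogens = 9.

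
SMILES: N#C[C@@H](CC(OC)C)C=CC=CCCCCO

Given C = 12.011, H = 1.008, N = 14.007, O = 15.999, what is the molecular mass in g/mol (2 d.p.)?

237.34

Molecular formula: C14H23NO2.
M = 14×12.011 + 23×1.008 + 1×14.007 + 2×15.999 = 237.34 g/mol.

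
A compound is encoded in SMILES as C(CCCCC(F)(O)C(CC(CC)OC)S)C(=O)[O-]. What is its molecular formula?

Heavy atoms from the SMILES: 13 C, 1 F, 4 O, 1 S.
Implicit hydrogens by atom environment:
  7 × C: 2 H each → 14
  2 × C: 3 H each → 6
  2 × C: 1 H each → 2
  2 × C: no H
  2 × O: no H
  1 × F: no H
  1 × O: 1 H
  1 × O (charge -1): no H
  1 × S: 1 H
  Total hydrogens = 24.
Net charge -1.
Molecular formula: C13H24FO4S-

C13H24FO4S-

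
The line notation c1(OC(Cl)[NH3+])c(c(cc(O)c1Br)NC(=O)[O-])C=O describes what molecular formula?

Heavy atoms from the SMILES: 1 Br, 9 C, 1 Cl, 2 N, 5 O.
Implicit hydrogens by atom environment:
  5 × C (aromatic): no H
  3 × O: no H
  2 × C: 1 H each → 2
  1 × Br: no H
  1 × C (aromatic): 1 H
  1 × C: no H
  1 × Cl: no H
  1 × N (charge +1): 3 H
  1 × N: 1 H
  1 × O: 1 H
  1 × O (charge -1): no H
  Total hydrogens = 8.
Molecular formula: C9H8BrClN2O5

C9H8BrClN2O5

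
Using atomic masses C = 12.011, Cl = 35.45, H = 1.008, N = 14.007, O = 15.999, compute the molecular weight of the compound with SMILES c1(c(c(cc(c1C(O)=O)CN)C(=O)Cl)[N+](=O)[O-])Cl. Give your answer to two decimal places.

Molecular formula: C9H6Cl2N2O5.
M = 9×12.011 + 2×35.45 + 6×1.008 + 2×14.007 + 5×15.999 = 293.06 g/mol.

293.06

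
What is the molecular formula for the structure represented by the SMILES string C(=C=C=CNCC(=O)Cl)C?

C7H8ClNO

Heavy atoms from the SMILES: 7 C, 1 Cl, 1 N, 1 O.
Implicit hydrogens by atom environment:
  3 × C: no H
  2 × C: 1 H each → 2
  1 × C: 3 H
  1 × C: 2 H
  1 × Cl: no H
  1 × N: 1 H
  1 × O: no H
  Total hydrogens = 8.
Molecular formula: C7H8ClNO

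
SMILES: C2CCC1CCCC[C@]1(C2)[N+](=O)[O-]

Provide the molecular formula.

Heavy atoms from the SMILES: 10 C, 1 N, 2 O.
Implicit hydrogens by atom environment:
  8 × C: 2 H each → 16
  1 × C: 1 H
  1 × C: no H
  1 × N (charge +1): no H
  1 × O: no H
  1 × O (charge -1): no H
  Total hydrogens = 17.
Molecular formula: C10H17NO2

C10H17NO2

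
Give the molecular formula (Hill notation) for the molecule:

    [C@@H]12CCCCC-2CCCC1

Heavy atoms from the SMILES: 10 C.
Implicit hydrogens by atom environment:
  8 × C: 2 H each → 16
  2 × C: 1 H each → 2
  Total hydrogens = 18.
Molecular formula: C10H18

C10H18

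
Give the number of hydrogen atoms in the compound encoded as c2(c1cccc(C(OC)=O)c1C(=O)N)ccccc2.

Hydrogens are implicit in SMILES; fill each atom to its normal valence:
  8 × C (aromatic): 1 H each → 8
  4 × C (aromatic): no H
  3 × O: no H
  2 × C: no H
  1 × C: 3 H
  1 × N: 2 H
  Total hydrogens = 13.

13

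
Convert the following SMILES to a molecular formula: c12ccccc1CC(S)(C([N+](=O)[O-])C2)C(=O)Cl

C11H10ClNO3S

Heavy atoms from the SMILES: 11 C, 1 Cl, 1 N, 3 O, 1 S.
Implicit hydrogens by atom environment:
  4 × C (aromatic): 1 H each → 4
  2 × C: 2 H each → 4
  2 × C (aromatic): no H
  2 × C: no H
  2 × O: no H
  1 × C: 1 H
  1 × Cl: no H
  1 × N (charge +1): no H
  1 × O (charge -1): no H
  1 × S: 1 H
  Total hydrogens = 10.
Molecular formula: C11H10ClNO3S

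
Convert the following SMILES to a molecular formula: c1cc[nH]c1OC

Heavy atoms from the SMILES: 5 C, 1 N, 1 O.
Implicit hydrogens by atom environment:
  3 × C (aromatic): 1 H each → 3
  1 × C: 3 H
  1 × C (aromatic): no H
  1 × N (aromatic): 1 H
  1 × O: no H
  Total hydrogens = 7.
Molecular formula: C5H7NO

C5H7NO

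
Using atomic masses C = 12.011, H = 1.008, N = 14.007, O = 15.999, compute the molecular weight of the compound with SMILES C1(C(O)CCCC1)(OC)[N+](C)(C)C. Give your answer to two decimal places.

188.29

Molecular formula: C10H22NO2+.
M = 10×12.011 + 22×1.008 + 1×14.007 + 2×15.999 = 188.29 g/mol.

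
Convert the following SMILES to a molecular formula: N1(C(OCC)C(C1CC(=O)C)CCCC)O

C12H23NO3

Heavy atoms from the SMILES: 12 C, 1 N, 3 O.
Implicit hydrogens by atom environment:
  5 × C: 2 H each → 10
  3 × C: 3 H each → 9
  3 × C: 1 H each → 3
  2 × O: no H
  1 × C: no H
  1 × N: no H
  1 × O: 1 H
  Total hydrogens = 23.
Molecular formula: C12H23NO3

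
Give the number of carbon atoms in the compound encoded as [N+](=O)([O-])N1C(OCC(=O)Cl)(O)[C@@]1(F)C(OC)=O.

The symbol for carbon appears 6 times in the SMILES. (Cl is a single chlorine, not C + l.)

6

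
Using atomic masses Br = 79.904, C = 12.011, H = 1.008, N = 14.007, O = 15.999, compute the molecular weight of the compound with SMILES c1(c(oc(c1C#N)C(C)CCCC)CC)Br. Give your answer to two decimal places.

Molecular formula: C13H18BrNO.
M = 1×79.904 + 13×12.011 + 18×1.008 + 1×14.007 + 1×15.999 = 284.20 g/mol.

284.20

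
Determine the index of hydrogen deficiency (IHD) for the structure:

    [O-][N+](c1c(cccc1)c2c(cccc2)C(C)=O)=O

Molecular formula from the SMILES: C14H11NO3.
DoU = (2C + 2 + N − H − X)/2 = (2·14 + 2 + 1 − 11 − 0)/2 = 20/2 = 10.
(Structurally: 2 ring(s) + 8 π bond(s) = 10.)

10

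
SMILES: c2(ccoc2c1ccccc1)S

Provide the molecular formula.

C10H8OS

Heavy atoms from the SMILES: 10 C, 1 O, 1 S.
Implicit hydrogens by atom environment:
  7 × C (aromatic): 1 H each → 7
  3 × C (aromatic): no H
  1 × O (aromatic): no H
  1 × S: 1 H
  Total hydrogens = 8.
Molecular formula: C10H8OS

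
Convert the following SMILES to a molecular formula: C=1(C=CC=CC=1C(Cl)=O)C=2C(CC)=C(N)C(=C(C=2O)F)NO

C15H14ClFN2O3

Heavy atoms from the SMILES: 15 C, 1 Cl, 1 F, 2 N, 3 O.
Implicit hydrogens by atom environment:
  8 × C (aromatic): no H
  4 × C (aromatic): 1 H each → 4
  2 × O: 1 H each → 2
  1 × C: 3 H
  1 × C: 2 H
  1 × C: no H
  1 × Cl: no H
  1 × F: no H
  1 × N: 2 H
  1 × N: 1 H
  1 × O: no H
  Total hydrogens = 14.
Molecular formula: C15H14ClFN2O3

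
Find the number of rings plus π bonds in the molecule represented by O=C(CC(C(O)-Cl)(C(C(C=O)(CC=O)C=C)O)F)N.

4

Molecular formula from the SMILES: C11H15ClFNO5.
DoU = (2C + 2 + N − H − X)/2 = (2·11 + 2 + 1 − 15 − 2)/2 = 8/2 = 4.
(Structurally: 0 ring(s) + 4 π bond(s) = 4.)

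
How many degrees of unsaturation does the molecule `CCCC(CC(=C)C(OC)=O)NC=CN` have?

Molecular formula from the SMILES: C11H20N2O2.
DoU = (2C + 2 + N − H − X)/2 = (2·11 + 2 + 2 − 20 − 0)/2 = 6/2 = 3.
(Structurally: 0 ring(s) + 3 π bond(s) = 3.)

3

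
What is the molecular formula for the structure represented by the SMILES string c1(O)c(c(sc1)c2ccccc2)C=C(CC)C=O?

C15H14O2S

Heavy atoms from the SMILES: 15 C, 2 O, 1 S.
Implicit hydrogens by atom environment:
  6 × C (aromatic): 1 H each → 6
  4 × C (aromatic): no H
  2 × C: 1 H each → 2
  1 × C: 3 H
  1 × C: 2 H
  1 × C: no H
  1 × O: 1 H
  1 × O: no H
  1 × S (aromatic): no H
  Total hydrogens = 14.
Molecular formula: C15H14O2S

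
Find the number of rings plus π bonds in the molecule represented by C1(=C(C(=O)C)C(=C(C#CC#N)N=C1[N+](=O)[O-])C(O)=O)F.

11

Molecular formula from the SMILES: C11H4FN3O5.
DoU = (2C + 2 + N − H − X)/2 = (2·11 + 2 + 3 − 4 − 1)/2 = 22/2 = 11.
(Structurally: 1 ring(s) + 10 π bond(s) = 11.)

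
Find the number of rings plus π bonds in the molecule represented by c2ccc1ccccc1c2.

7

Molecular formula from the SMILES: C10H8.
DoU = (2C + 2 + N − H − X)/2 = (2·10 + 2 + 0 − 8 − 0)/2 = 14/2 = 7.
(Structurally: 2 ring(s) + 5 π bond(s) = 7.)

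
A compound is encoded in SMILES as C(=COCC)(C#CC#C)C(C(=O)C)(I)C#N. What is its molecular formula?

Heavy atoms from the SMILES: 12 C, 1 I, 1 N, 2 O.
Implicit hydrogens by atom environment:
  7 × C: no H
  2 × C: 3 H each → 6
  2 × C: 1 H each → 2
  2 × O: no H
  1 × C: 2 H
  1 × I: no H
  1 × N: no H
  Total hydrogens = 10.
Molecular formula: C12H10INO2

C12H10INO2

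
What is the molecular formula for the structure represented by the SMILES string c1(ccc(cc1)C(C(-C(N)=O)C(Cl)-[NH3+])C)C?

C12H18ClN2O+

Heavy atoms from the SMILES: 12 C, 1 Cl, 2 N, 1 O.
Implicit hydrogens by atom environment:
  4 × C (aromatic): 1 H each → 4
  3 × C: 1 H each → 3
  2 × C: 3 H each → 6
  2 × C (aromatic): no H
  1 × C: no H
  1 × Cl: no H
  1 × N (charge +1): 3 H
  1 × N: 2 H
  1 × O: no H
  Total hydrogens = 18.
Net charge +1.
Molecular formula: C12H18ClN2O+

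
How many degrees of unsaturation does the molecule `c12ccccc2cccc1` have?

Molecular formula from the SMILES: C10H8.
DoU = (2C + 2 + N − H − X)/2 = (2·10 + 2 + 0 − 8 − 0)/2 = 14/2 = 7.
(Structurally: 2 ring(s) + 5 π bond(s) = 7.)

7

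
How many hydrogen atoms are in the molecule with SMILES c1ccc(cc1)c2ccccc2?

10

Hydrogens are implicit in SMILES; fill each atom to its normal valence:
  10 × C (aromatic): 1 H each → 10
  2 × C (aromatic): no H
  Total hydrogens = 10.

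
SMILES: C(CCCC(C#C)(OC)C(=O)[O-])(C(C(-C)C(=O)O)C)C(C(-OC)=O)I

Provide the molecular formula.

C17H24IO7-

Heavy atoms from the SMILES: 17 C, 1 I, 7 O.
Implicit hydrogens by atom environment:
  5 × C: 1 H each → 5
  5 × C: no H
  5 × O: no H
  4 × C: 3 H each → 12
  3 × C: 2 H each → 6
  1 × I: no H
  1 × O: 1 H
  1 × O (charge -1): no H
  Total hydrogens = 24.
Net charge -1.
Molecular formula: C17H24IO7-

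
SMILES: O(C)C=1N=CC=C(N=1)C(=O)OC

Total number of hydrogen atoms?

Hydrogens are implicit in SMILES; fill each atom to its normal valence:
  3 × O: no H
  2 × C: 3 H each → 6
  2 × C (aromatic): 1 H each → 2
  2 × C (aromatic): no H
  2 × N (aromatic): no H
  1 × C: no H
  Total hydrogens = 8.

8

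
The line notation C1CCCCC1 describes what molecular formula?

Heavy atoms from the SMILES: 6 C.
Implicit hydrogens by atom environment:
  6 × C: 2 H each → 12
  Total hydrogens = 12.
Molecular formula: C6H12

C6H12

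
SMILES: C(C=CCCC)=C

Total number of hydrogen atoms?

Hydrogens are implicit in SMILES; fill each atom to its normal valence:
  3 × C: 2 H each → 6
  3 × C: 1 H each → 3
  1 × C: 3 H
  Total hydrogens = 12.

12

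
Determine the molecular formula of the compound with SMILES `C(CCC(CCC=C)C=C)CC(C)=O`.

C13H22O

Heavy atoms from the SMILES: 13 C, 1 O.
Implicit hydrogens by atom environment:
  8 × C: 2 H each → 16
  3 × C: 1 H each → 3
  1 × C: 3 H
  1 × C: no H
  1 × O: no H
  Total hydrogens = 22.
Molecular formula: C13H22O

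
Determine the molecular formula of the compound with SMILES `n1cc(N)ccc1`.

Heavy atoms from the SMILES: 5 C, 2 N.
Implicit hydrogens by atom environment:
  4 × C (aromatic): 1 H each → 4
  1 × C (aromatic): no H
  1 × N: 2 H
  1 × N (aromatic): no H
  Total hydrogens = 6.
Molecular formula: C5H6N2

C5H6N2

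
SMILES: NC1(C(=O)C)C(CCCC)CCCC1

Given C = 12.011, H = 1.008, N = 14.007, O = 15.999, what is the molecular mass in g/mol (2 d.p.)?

Molecular formula: C12H23NO.
M = 12×12.011 + 23×1.008 + 1×14.007 + 1×15.999 = 197.32 g/mol.

197.32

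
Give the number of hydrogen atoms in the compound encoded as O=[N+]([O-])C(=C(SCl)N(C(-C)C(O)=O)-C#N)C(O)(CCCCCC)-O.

20

Hydrogens are implicit in SMILES; fill each atom to its normal valence:
  5 × C: 2 H each → 10
  5 × C: no H
  3 × O: 1 H each → 3
  2 × C: 3 H each → 6
  2 × N: no H
  2 × O: no H
  1 × C: 1 H
  1 × Cl: no H
  1 × N (charge +1): no H
  1 × O (charge -1): no H
  1 × S: no H
  Total hydrogens = 20.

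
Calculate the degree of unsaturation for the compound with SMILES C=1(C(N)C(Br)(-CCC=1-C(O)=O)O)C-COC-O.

3

Molecular formula from the SMILES: C10H16BrNO5.
DoU = (2C + 2 + N − H − X)/2 = (2·10 + 2 + 1 − 16 − 1)/2 = 6/2 = 3.
(Structurally: 1 ring(s) + 2 π bond(s) = 3.)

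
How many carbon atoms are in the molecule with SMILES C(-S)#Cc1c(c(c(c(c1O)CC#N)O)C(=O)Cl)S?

The symbol for carbon appears 11 times in the SMILES. Lowercase c denotes aromatic carbon and counts toward C.

11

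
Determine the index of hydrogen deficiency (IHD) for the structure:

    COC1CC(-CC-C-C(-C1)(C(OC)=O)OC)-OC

2

Molecular formula from the SMILES: C13H24O5.
DoU = (2C + 2 + N − H − X)/2 = (2·13 + 2 + 0 − 24 − 0)/2 = 4/2 = 2.
(Structurally: 1 ring(s) + 1 π bond(s) = 2.)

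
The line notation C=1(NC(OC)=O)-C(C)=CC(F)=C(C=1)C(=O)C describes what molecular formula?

Heavy atoms from the SMILES: 11 C, 1 F, 1 N, 3 O.
Implicit hydrogens by atom environment:
  4 × C (aromatic): no H
  3 × C: 3 H each → 9
  3 × O: no H
  2 × C (aromatic): 1 H each → 2
  2 × C: no H
  1 × F: no H
  1 × N: 1 H
  Total hydrogens = 12.
Molecular formula: C11H12FNO3

C11H12FNO3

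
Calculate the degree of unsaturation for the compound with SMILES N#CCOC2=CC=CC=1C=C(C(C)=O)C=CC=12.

10

Molecular formula from the SMILES: C14H11NO2.
DoU = (2C + 2 + N − H − X)/2 = (2·14 + 2 + 1 − 11 − 0)/2 = 20/2 = 10.
(Structurally: 2 ring(s) + 8 π bond(s) = 10.)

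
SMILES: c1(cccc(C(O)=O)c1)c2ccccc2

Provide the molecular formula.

C13H10O2

Heavy atoms from the SMILES: 13 C, 2 O.
Implicit hydrogens by atom environment:
  9 × C (aromatic): 1 H each → 9
  3 × C (aromatic): no H
  1 × C: no H
  1 × O: 1 H
  1 × O: no H
  Total hydrogens = 10.
Molecular formula: C13H10O2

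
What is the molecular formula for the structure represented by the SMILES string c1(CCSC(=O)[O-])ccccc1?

C9H9O2S-

Heavy atoms from the SMILES: 9 C, 2 O, 1 S.
Implicit hydrogens by atom environment:
  5 × C (aromatic): 1 H each → 5
  2 × C: 2 H each → 4
  1 × C: no H
  1 × C (aromatic): no H
  1 × O: no H
  1 × O (charge -1): no H
  1 × S: no H
  Total hydrogens = 9.
Net charge -1.
Molecular formula: C9H9O2S-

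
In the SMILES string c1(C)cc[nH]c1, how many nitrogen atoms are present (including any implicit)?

1

The symbol for nitrogen appears 1 time in the SMILES.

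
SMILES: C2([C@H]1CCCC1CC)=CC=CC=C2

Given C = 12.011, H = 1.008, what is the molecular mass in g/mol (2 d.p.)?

Molecular formula: C13H18.
M = 13×12.011 + 18×1.008 = 174.29 g/mol.

174.29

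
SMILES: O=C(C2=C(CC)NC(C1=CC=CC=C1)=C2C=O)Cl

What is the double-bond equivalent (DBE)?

9

Molecular formula from the SMILES: C14H12ClNO2.
DoU = (2C + 2 + N − H − X)/2 = (2·14 + 2 + 1 − 12 − 1)/2 = 18/2 = 9.
(Structurally: 2 ring(s) + 7 π bond(s) = 9.)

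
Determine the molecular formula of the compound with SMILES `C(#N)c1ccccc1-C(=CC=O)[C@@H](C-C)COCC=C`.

Heavy atoms from the SMILES: 17 C, 1 N, 2 O.
Implicit hydrogens by atom environment:
  4 × C: 2 H each → 8
  4 × C: 1 H each → 4
  4 × C (aromatic): 1 H each → 4
  2 × C: no H
  2 × C (aromatic): no H
  2 × O: no H
  1 × C: 3 H
  1 × N: no H
  Total hydrogens = 19.
Molecular formula: C17H19NO2

C17H19NO2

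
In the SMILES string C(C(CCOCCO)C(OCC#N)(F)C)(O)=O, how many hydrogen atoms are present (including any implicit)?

Hydrogens are implicit in SMILES; fill each atom to its normal valence:
  5 × C: 2 H each → 10
  3 × C: no H
  3 × O: no H
  2 × O: 1 H each → 2
  1 × C: 3 H
  1 × C: 1 H
  1 × F: no H
  1 × N: no H
  Total hydrogens = 16.

16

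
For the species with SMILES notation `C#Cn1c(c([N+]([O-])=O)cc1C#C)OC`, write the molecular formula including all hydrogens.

Heavy atoms from the SMILES: 9 C, 2 N, 3 O.
Implicit hydrogens by atom environment:
  3 × C (aromatic): no H
  2 × C: 1 H each → 2
  2 × C: no H
  2 × O: no H
  1 × C: 3 H
  1 × C (aromatic): 1 H
  1 × N (aromatic): no H
  1 × N (charge +1): no H
  1 × O (charge -1): no H
  Total hydrogens = 6.
Molecular formula: C9H6N2O3

C9H6N2O3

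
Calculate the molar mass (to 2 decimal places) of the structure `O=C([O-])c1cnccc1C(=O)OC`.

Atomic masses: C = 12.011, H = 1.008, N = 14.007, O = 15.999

180.14

Molecular formula: C8H6NO4-.
M = 8×12.011 + 6×1.008 + 1×14.007 + 4×15.999 = 180.14 g/mol.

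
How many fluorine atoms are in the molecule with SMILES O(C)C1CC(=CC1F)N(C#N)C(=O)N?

1

The symbol for fluorine appears 1 time in the SMILES.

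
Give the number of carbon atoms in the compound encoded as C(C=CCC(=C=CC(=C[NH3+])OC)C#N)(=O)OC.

The symbol for carbon appears 12 times in the SMILES.

12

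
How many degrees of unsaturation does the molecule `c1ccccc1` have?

Molecular formula from the SMILES: C6H6.
DoU = (2C + 2 + N − H − X)/2 = (2·6 + 2 + 0 − 6 − 0)/2 = 8/2 = 4.
(Structurally: 1 ring(s) + 3 π bond(s) = 4.)

4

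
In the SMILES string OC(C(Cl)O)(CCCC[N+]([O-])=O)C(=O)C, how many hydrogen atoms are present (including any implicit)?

14

Hydrogens are implicit in SMILES; fill each atom to its normal valence:
  4 × C: 2 H each → 8
  2 × C: no H
  2 × O: 1 H each → 2
  2 × O: no H
  1 × C: 3 H
  1 × C: 1 H
  1 × Cl: no H
  1 × N (charge +1): no H
  1 × O (charge -1): no H
  Total hydrogens = 14.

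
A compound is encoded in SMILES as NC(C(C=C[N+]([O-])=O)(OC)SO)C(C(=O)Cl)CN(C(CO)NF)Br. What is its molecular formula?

C10H17BrClFN4O6S

Heavy atoms from the SMILES: 1 Br, 10 C, 1 Cl, 1 F, 4 N, 6 O, 1 S.
Implicit hydrogens by atom environment:
  5 × C: 1 H each → 5
  3 × O: no H
  2 × C: 2 H each → 4
  2 × C: no H
  2 × O: 1 H each → 2
  1 × Br: no H
  1 × C: 3 H
  1 × Cl: no H
  1 × F: no H
  1 × N: 2 H
  1 × N: 1 H
  1 × N: no H
  1 × N (charge +1): no H
  1 × O (charge -1): no H
  1 × S: no H
  Total hydrogens = 17.
Molecular formula: C10H17BrClFN4O6S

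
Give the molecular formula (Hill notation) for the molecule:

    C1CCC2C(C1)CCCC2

C10H18

Heavy atoms from the SMILES: 10 C.
Implicit hydrogens by atom environment:
  8 × C: 2 H each → 16
  2 × C: 1 H each → 2
  Total hydrogens = 18.
Molecular formula: C10H18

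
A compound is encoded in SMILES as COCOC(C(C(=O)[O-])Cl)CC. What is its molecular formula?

Heavy atoms from the SMILES: 7 C, 1 Cl, 4 O.
Implicit hydrogens by atom environment:
  3 × O: no H
  2 × C: 3 H each → 6
  2 × C: 2 H each → 4
  2 × C: 1 H each → 2
  1 × C: no H
  1 × Cl: no H
  1 × O (charge -1): no H
  Total hydrogens = 12.
Net charge -1.
Molecular formula: C7H12ClO4-

C7H12ClO4-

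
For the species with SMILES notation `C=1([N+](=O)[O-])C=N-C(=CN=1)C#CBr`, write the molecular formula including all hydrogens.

Heavy atoms from the SMILES: 1 Br, 6 C, 3 N, 2 O.
Implicit hydrogens by atom environment:
  2 × C (aromatic): 1 H each → 2
  2 × C (aromatic): no H
  2 × C: no H
  2 × N (aromatic): no H
  1 × Br: no H
  1 × N (charge +1): no H
  1 × O: no H
  1 × O (charge -1): no H
  Total hydrogens = 2.
Molecular formula: C6H2BrN3O2

C6H2BrN3O2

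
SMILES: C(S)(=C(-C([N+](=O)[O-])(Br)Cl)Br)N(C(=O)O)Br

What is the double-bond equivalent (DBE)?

3

Molecular formula from the SMILES: C4H2Br3ClN2O4S.
DoU = (2C + 2 + N − H − X)/2 = (2·4 + 2 + 2 − 2 − 4)/2 = 6/2 = 3.
(Structurally: 0 ring(s) + 3 π bond(s) = 3.)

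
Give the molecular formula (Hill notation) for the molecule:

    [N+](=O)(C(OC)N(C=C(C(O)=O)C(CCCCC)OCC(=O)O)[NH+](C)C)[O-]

C15H28N3O8+

Heavy atoms from the SMILES: 15 C, 3 N, 8 O.
Implicit hydrogens by atom environment:
  5 × C: 2 H each → 10
  5 × O: no H
  4 × C: 3 H each → 12
  3 × C: 1 H each → 3
  3 × C: no H
  2 × O: 1 H each → 2
  1 × N (charge +1): 1 H
  1 × N: no H
  1 × N (charge +1): no H
  1 × O (charge -1): no H
  Total hydrogens = 28.
Net charge +1.
Molecular formula: C15H28N3O8+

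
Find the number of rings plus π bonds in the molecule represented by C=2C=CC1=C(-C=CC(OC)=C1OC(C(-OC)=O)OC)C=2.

8

Molecular formula from the SMILES: C15H16O5.
DoU = (2C + 2 + N − H − X)/2 = (2·15 + 2 + 0 − 16 − 0)/2 = 16/2 = 8.
(Structurally: 2 ring(s) + 6 π bond(s) = 8.)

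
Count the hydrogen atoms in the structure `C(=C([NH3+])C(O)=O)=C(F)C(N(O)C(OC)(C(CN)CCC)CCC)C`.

Hydrogens are implicit in SMILES; fill each atom to its normal valence:
  5 × C: 2 H each → 10
  5 × C: no H
  4 × C: 3 H each → 12
  2 × C: 1 H each → 2
  2 × O: 1 H each → 2
  2 × O: no H
  1 × F: no H
  1 × N (charge +1): 3 H
  1 × N: 2 H
  1 × N: no H
  Total hydrogens = 31.

31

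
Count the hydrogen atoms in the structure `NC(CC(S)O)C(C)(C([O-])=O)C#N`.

Hydrogens are implicit in SMILES; fill each atom to its normal valence:
  3 × C: no H
  2 × C: 1 H each → 2
  1 × C: 3 H
  1 × C: 2 H
  1 × N: 2 H
  1 × N: no H
  1 × O: 1 H
  1 × O: no H
  1 × O (charge -1): no H
  1 × S: 1 H
  Total hydrogens = 11.

11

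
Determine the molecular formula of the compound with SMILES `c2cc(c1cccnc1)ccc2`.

C11H9N

Heavy atoms from the SMILES: 11 C, 1 N.
Implicit hydrogens by atom environment:
  9 × C (aromatic): 1 H each → 9
  2 × C (aromatic): no H
  1 × N (aromatic): no H
  Total hydrogens = 9.
Molecular formula: C11H9N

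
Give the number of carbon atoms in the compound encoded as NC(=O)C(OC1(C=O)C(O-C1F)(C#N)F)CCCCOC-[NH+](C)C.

The symbol for carbon appears 14 times in the SMILES.

14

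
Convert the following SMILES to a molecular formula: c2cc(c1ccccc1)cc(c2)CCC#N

Heavy atoms from the SMILES: 15 C, 1 N.
Implicit hydrogens by atom environment:
  9 × C (aromatic): 1 H each → 9
  3 × C (aromatic): no H
  2 × C: 2 H each → 4
  1 × C: no H
  1 × N: no H
  Total hydrogens = 13.
Molecular formula: C15H13N

C15H13N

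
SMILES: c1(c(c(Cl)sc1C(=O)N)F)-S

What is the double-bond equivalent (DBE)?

Molecular formula from the SMILES: C5H3ClFNOS2.
DoU = (2C + 2 + N − H − X)/2 = (2·5 + 2 + 1 − 3 − 2)/2 = 8/2 = 4.
(Structurally: 1 ring(s) + 3 π bond(s) = 4.)

4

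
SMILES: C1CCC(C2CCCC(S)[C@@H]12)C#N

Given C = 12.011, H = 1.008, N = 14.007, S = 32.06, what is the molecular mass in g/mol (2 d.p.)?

195.32

Molecular formula: C11H17NS.
M = 11×12.011 + 17×1.008 + 1×14.007 + 1×32.06 = 195.32 g/mol.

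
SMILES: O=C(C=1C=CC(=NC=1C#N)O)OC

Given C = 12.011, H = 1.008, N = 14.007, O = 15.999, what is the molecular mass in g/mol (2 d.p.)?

Molecular formula: C8H6N2O3.
M = 8×12.011 + 6×1.008 + 2×14.007 + 3×15.999 = 178.15 g/mol.

178.15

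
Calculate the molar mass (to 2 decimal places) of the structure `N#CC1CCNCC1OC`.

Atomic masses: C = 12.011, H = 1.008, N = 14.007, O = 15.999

140.19

Molecular formula: C7H12N2O.
M = 7×12.011 + 12×1.008 + 2×14.007 + 1×15.999 = 140.19 g/mol.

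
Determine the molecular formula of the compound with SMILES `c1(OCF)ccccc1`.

Heavy atoms from the SMILES: 7 C, 1 F, 1 O.
Implicit hydrogens by atom environment:
  5 × C (aromatic): 1 H each → 5
  1 × C: 2 H
  1 × C (aromatic): no H
  1 × F: no H
  1 × O: no H
  Total hydrogens = 7.
Molecular formula: C7H7FO

C7H7FO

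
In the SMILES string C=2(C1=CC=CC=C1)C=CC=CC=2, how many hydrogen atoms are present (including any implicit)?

Hydrogens are implicit in SMILES; fill each atom to its normal valence:
  10 × C (aromatic): 1 H each → 10
  2 × C (aromatic): no H
  Total hydrogens = 10.

10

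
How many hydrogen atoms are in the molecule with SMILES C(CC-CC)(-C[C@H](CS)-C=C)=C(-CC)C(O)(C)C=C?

Hydrogens are implicit in SMILES; fill each atom to its normal valence:
  8 × C: 2 H each → 16
  3 × C: 3 H each → 9
  3 × C: 1 H each → 3
  3 × C: no H
  1 × O: 1 H
  1 × S: 1 H
  Total hydrogens = 30.

30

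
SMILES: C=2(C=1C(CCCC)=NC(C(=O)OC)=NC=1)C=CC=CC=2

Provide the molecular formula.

C16H18N2O2

Heavy atoms from the SMILES: 16 C, 2 N, 2 O.
Implicit hydrogens by atom environment:
  6 × C (aromatic): 1 H each → 6
  4 × C (aromatic): no H
  3 × C: 2 H each → 6
  2 × C: 3 H each → 6
  2 × N (aromatic): no H
  2 × O: no H
  1 × C: no H
  Total hydrogens = 18.
Molecular formula: C16H18N2O2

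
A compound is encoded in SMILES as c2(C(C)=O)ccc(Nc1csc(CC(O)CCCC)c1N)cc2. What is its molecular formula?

C18H24N2O2S

Heavy atoms from the SMILES: 18 C, 2 N, 2 O, 1 S.
Implicit hydrogens by atom environment:
  5 × C (aromatic): 1 H each → 5
  5 × C (aromatic): no H
  4 × C: 2 H each → 8
  2 × C: 3 H each → 6
  1 × C: 1 H
  1 × C: no H
  1 × N: 2 H
  1 × N: 1 H
  1 × O: 1 H
  1 × O: no H
  1 × S (aromatic): no H
  Total hydrogens = 24.
Molecular formula: C18H24N2O2S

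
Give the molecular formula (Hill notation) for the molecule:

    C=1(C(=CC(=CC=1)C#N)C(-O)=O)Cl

C8H4ClNO2

Heavy atoms from the SMILES: 8 C, 1 Cl, 1 N, 2 O.
Implicit hydrogens by atom environment:
  3 × C (aromatic): 1 H each → 3
  3 × C (aromatic): no H
  2 × C: no H
  1 × Cl: no H
  1 × N: no H
  1 × O: 1 H
  1 × O: no H
  Total hydrogens = 4.
Molecular formula: C8H4ClNO2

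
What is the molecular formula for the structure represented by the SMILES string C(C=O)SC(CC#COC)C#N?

C8H9NO2S

Heavy atoms from the SMILES: 8 C, 1 N, 2 O, 1 S.
Implicit hydrogens by atom environment:
  3 × C: no H
  2 × C: 2 H each → 4
  2 × C: 1 H each → 2
  2 × O: no H
  1 × C: 3 H
  1 × N: no H
  1 × S: no H
  Total hydrogens = 9.
Molecular formula: C8H9NO2S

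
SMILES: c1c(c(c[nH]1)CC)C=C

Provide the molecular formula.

C8H11N

Heavy atoms from the SMILES: 8 C, 1 N.
Implicit hydrogens by atom environment:
  2 × C: 2 H each → 4
  2 × C (aromatic): 1 H each → 2
  2 × C (aromatic): no H
  1 × C: 3 H
  1 × C: 1 H
  1 × N (aromatic): 1 H
  Total hydrogens = 11.
Molecular formula: C8H11N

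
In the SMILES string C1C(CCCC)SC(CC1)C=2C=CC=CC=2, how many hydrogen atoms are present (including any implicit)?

Hydrogens are implicit in SMILES; fill each atom to its normal valence:
  6 × C: 2 H each → 12
  5 × C (aromatic): 1 H each → 5
  2 × C: 1 H each → 2
  1 × C: 3 H
  1 × C (aromatic): no H
  1 × S: no H
  Total hydrogens = 22.

22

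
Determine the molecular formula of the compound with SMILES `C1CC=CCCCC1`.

Heavy atoms from the SMILES: 8 C.
Implicit hydrogens by atom environment:
  6 × C: 2 H each → 12
  2 × C: 1 H each → 2
  Total hydrogens = 14.
Molecular formula: C8H14

C8H14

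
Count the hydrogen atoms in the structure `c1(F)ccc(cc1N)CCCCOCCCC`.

22

Hydrogens are implicit in SMILES; fill each atom to its normal valence:
  7 × C: 2 H each → 14
  3 × C (aromatic): 1 H each → 3
  3 × C (aromatic): no H
  1 × C: 3 H
  1 × F: no H
  1 × N: 2 H
  1 × O: no H
  Total hydrogens = 22.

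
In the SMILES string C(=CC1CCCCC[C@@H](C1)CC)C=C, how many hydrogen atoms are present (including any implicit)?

Hydrogens are implicit in SMILES; fill each atom to its normal valence:
  8 × C: 2 H each → 16
  5 × C: 1 H each → 5
  1 × C: 3 H
  Total hydrogens = 24.

24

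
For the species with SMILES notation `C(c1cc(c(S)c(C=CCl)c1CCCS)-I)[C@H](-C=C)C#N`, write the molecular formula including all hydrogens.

C16H17ClINS2

Heavy atoms from the SMILES: 16 C, 1 Cl, 1 I, 1 N, 2 S.
Implicit hydrogens by atom environment:
  5 × C: 2 H each → 10
  5 × C (aromatic): no H
  4 × C: 1 H each → 4
  2 × S: 1 H each → 2
  1 × C (aromatic): 1 H
  1 × C: no H
  1 × Cl: no H
  1 × I: no H
  1 × N: no H
  Total hydrogens = 17.
Molecular formula: C16H17ClINS2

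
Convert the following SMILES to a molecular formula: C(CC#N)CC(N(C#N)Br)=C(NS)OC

Heavy atoms from the SMILES: 1 Br, 8 C, 4 N, 1 O, 1 S.
Implicit hydrogens by atom environment:
  4 × C: no H
  3 × C: 2 H each → 6
  3 × N: no H
  1 × Br: no H
  1 × C: 3 H
  1 × N: 1 H
  1 × O: no H
  1 × S: 1 H
  Total hydrogens = 11.
Molecular formula: C8H11BrN4OS

C8H11BrN4OS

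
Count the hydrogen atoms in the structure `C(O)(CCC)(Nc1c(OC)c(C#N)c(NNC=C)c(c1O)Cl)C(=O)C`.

Hydrogens are implicit in SMILES; fill each atom to its normal valence:
  6 × C (aromatic): no H
  3 × C: 3 H each → 9
  3 × C: 2 H each → 6
  3 × C: no H
  3 × N: 1 H each → 3
  2 × O: 1 H each → 2
  2 × O: no H
  1 × C: 1 H
  1 × Cl: no H
  1 × N: no H
  Total hydrogens = 21.

21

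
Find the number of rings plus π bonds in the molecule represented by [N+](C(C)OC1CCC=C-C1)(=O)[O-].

Molecular formula from the SMILES: C8H13NO3.
DoU = (2C + 2 + N − H − X)/2 = (2·8 + 2 + 1 − 13 − 0)/2 = 6/2 = 3.
(Structurally: 1 ring(s) + 2 π bond(s) = 3.)

3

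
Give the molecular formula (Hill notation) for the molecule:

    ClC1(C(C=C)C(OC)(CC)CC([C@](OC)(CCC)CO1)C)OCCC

Heavy atoms from the SMILES: 20 C, 1 Cl, 4 O.
Implicit hydrogens by atom environment:
  8 × C: 2 H each → 16
  6 × C: 3 H each → 18
  4 × O: no H
  3 × C: 1 H each → 3
  3 × C: no H
  1 × Cl: no H
  Total hydrogens = 37.
Molecular formula: C20H37ClO4

C20H37ClO4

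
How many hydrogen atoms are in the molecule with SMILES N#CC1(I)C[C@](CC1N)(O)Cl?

8

Hydrogens are implicit in SMILES; fill each atom to its normal valence:
  3 × C: no H
  2 × C: 2 H each → 4
  1 × C: 1 H
  1 × Cl: no H
  1 × I: no H
  1 × N: 2 H
  1 × N: no H
  1 × O: 1 H
  Total hydrogens = 8.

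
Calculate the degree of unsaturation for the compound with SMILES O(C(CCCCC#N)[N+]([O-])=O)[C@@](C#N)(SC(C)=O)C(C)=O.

7

Molecular formula from the SMILES: C12H15N3O5S.
DoU = (2C + 2 + N − H − X)/2 = (2·12 + 2 + 3 − 15 − 0)/2 = 14/2 = 7.
(Structurally: 0 ring(s) + 7 π bond(s) = 7.)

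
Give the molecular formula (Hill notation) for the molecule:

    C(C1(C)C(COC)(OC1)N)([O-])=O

C7H12NO4-

Heavy atoms from the SMILES: 7 C, 1 N, 4 O.
Implicit hydrogens by atom environment:
  3 × C: no H
  3 × O: no H
  2 × C: 3 H each → 6
  2 × C: 2 H each → 4
  1 × N: 2 H
  1 × O (charge -1): no H
  Total hydrogens = 12.
Net charge -1.
Molecular formula: C7H12NO4-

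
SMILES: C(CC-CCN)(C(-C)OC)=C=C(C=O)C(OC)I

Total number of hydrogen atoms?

22

Hydrogens are implicit in SMILES; fill each atom to its normal valence:
  4 × C: 2 H each → 8
  3 × C: 3 H each → 9
  3 × C: 1 H each → 3
  3 × C: no H
  3 × O: no H
  1 × I: no H
  1 × N: 2 H
  Total hydrogens = 22.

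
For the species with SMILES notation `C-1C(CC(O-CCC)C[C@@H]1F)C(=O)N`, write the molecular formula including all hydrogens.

C10H18FNO2

Heavy atoms from the SMILES: 10 C, 1 F, 1 N, 2 O.
Implicit hydrogens by atom environment:
  5 × C: 2 H each → 10
  3 × C: 1 H each → 3
  2 × O: no H
  1 × C: 3 H
  1 × C: no H
  1 × F: no H
  1 × N: 2 H
  Total hydrogens = 18.
Molecular formula: C10H18FNO2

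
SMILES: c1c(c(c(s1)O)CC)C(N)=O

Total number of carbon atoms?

7

The symbol for carbon appears 7 times in the SMILES. Lowercase c denotes aromatic carbon and counts toward C.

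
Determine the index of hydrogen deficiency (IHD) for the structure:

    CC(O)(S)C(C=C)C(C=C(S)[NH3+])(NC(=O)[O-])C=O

Molecular formula from the SMILES: C10H16N2O4S2.
DoU = (2C + 2 + N − H − X)/2 = (2·10 + 2 + 2 − 16 − 0)/2 = 8/2 = 4.
(Structurally: 0 ring(s) + 4 π bond(s) = 4.)

4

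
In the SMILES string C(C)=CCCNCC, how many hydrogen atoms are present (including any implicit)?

Hydrogens are implicit in SMILES; fill each atom to its normal valence:
  3 × C: 2 H each → 6
  2 × C: 3 H each → 6
  2 × C: 1 H each → 2
  1 × N: 1 H
  Total hydrogens = 15.

15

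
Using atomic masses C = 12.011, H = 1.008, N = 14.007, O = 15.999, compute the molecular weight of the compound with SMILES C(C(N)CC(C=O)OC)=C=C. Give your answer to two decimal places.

155.20

Molecular formula: C8H13NO2.
M = 8×12.011 + 13×1.008 + 1×14.007 + 2×15.999 = 155.20 g/mol.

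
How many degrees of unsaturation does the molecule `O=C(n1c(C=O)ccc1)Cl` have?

5

Molecular formula from the SMILES: C6H4ClNO2.
DoU = (2C + 2 + N − H − X)/2 = (2·6 + 2 + 1 − 4 − 1)/2 = 10/2 = 5.
(Structurally: 1 ring(s) + 4 π bond(s) = 5.)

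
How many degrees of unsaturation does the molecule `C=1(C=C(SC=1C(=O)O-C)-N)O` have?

4

Molecular formula from the SMILES: C6H7NO3S.
DoU = (2C + 2 + N − H − X)/2 = (2·6 + 2 + 1 − 7 − 0)/2 = 8/2 = 4.
(Structurally: 1 ring(s) + 3 π bond(s) = 4.)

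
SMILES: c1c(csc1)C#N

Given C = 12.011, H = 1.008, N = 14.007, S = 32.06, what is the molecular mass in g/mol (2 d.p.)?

Molecular formula: C5H3NS.
M = 5×12.011 + 3×1.008 + 1×14.007 + 1×32.06 = 109.15 g/mol.

109.15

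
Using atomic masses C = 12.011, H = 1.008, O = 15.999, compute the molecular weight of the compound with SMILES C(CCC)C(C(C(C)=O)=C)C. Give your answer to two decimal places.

Molecular formula: C10H18O.
M = 10×12.011 + 18×1.008 + 1×15.999 = 154.25 g/mol.

154.25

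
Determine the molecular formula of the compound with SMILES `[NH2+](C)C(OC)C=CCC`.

C7H16NO+

Heavy atoms from the SMILES: 7 C, 1 N, 1 O.
Implicit hydrogens by atom environment:
  3 × C: 3 H each → 9
  3 × C: 1 H each → 3
  1 × C: 2 H
  1 × N (charge +1): 2 H
  1 × O: no H
  Total hydrogens = 16.
Net charge +1.
Molecular formula: C7H16NO+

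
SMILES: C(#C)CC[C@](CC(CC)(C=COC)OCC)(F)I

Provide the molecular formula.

Heavy atoms from the SMILES: 14 C, 1 F, 1 I, 2 O.
Implicit hydrogens by atom environment:
  5 × C: 2 H each → 10
  3 × C: 3 H each → 9
  3 × C: 1 H each → 3
  3 × C: no H
  2 × O: no H
  1 × F: no H
  1 × I: no H
  Total hydrogens = 22.
Molecular formula: C14H22FIO2

C14H22FIO2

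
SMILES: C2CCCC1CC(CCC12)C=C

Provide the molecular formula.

C12H20

Heavy atoms from the SMILES: 12 C.
Implicit hydrogens by atom environment:
  8 × C: 2 H each → 16
  4 × C: 1 H each → 4
  Total hydrogens = 20.
Molecular formula: C12H20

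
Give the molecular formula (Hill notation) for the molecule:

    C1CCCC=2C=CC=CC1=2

Heavy atoms from the SMILES: 10 C.
Implicit hydrogens by atom environment:
  4 × C: 2 H each → 8
  4 × C (aromatic): 1 H each → 4
  2 × C (aromatic): no H
  Total hydrogens = 12.
Molecular formula: C10H12

C10H12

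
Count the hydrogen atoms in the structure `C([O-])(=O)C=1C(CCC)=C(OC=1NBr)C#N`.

Hydrogens are implicit in SMILES; fill each atom to its normal valence:
  4 × C (aromatic): no H
  2 × C: 2 H each → 4
  2 × C: no H
  1 × Br: no H
  1 × C: 3 H
  1 × N: 1 H
  1 × N: no H
  1 × O (aromatic): no H
  1 × O: no H
  1 × O (charge -1): no H
  Total hydrogens = 8.

8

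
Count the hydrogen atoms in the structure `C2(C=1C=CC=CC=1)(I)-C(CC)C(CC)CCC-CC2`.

27

Hydrogens are implicit in SMILES; fill each atom to its normal valence:
  7 × C: 2 H each → 14
  5 × C (aromatic): 1 H each → 5
  2 × C: 3 H each → 6
  2 × C: 1 H each → 2
  1 × C: no H
  1 × C (aromatic): no H
  1 × I: no H
  Total hydrogens = 27.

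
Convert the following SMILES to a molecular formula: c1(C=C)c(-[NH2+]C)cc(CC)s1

Heavy atoms from the SMILES: 9 C, 1 N, 1 S.
Implicit hydrogens by atom environment:
  3 × C (aromatic): no H
  2 × C: 3 H each → 6
  2 × C: 2 H each → 4
  1 × C (aromatic): 1 H
  1 × C: 1 H
  1 × N (charge +1): 2 H
  1 × S (aromatic): no H
  Total hydrogens = 14.
Net charge +1.
Molecular formula: C9H14NS+

C9H14NS+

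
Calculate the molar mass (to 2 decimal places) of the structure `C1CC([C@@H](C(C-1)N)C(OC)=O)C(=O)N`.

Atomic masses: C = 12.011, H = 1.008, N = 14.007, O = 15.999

Molecular formula: C9H16N2O3.
M = 9×12.011 + 16×1.008 + 2×14.007 + 3×15.999 = 200.24 g/mol.

200.24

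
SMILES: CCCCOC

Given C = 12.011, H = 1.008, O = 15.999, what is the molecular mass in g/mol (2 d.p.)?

Molecular formula: C5H12O.
M = 5×12.011 + 12×1.008 + 1×15.999 = 88.15 g/mol.

88.15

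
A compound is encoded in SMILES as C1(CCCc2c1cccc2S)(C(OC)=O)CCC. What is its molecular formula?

Heavy atoms from the SMILES: 15 C, 2 O, 1 S.
Implicit hydrogens by atom environment:
  5 × C: 2 H each → 10
  3 × C (aromatic): 1 H each → 3
  3 × C (aromatic): no H
  2 × C: 3 H each → 6
  2 × C: no H
  2 × O: no H
  1 × S: 1 H
  Total hydrogens = 20.
Molecular formula: C15H20O2S

C15H20O2S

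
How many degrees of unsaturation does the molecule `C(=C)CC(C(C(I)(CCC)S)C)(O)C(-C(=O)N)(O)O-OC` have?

2

Molecular formula from the SMILES: C13H24INO5S.
DoU = (2C + 2 + N − H − X)/2 = (2·13 + 2 + 1 − 24 − 1)/2 = 4/2 = 2.
(Structurally: 0 ring(s) + 2 π bond(s) = 2.)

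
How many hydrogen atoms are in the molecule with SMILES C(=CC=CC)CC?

12

Hydrogens are implicit in SMILES; fill each atom to its normal valence:
  4 × C: 1 H each → 4
  2 × C: 3 H each → 6
  1 × C: 2 H
  Total hydrogens = 12.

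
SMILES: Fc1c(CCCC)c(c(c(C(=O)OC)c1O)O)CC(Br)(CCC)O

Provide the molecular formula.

C17H24BrFO5

Heavy atoms from the SMILES: 1 Br, 17 C, 1 F, 5 O.
Implicit hydrogens by atom environment:
  6 × C: 2 H each → 12
  6 × C (aromatic): no H
  3 × C: 3 H each → 9
  3 × O: 1 H each → 3
  2 × C: no H
  2 × O: no H
  1 × Br: no H
  1 × F: no H
  Total hydrogens = 24.
Molecular formula: C17H24BrFO5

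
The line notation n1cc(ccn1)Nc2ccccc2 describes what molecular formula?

C10H9N3

Heavy atoms from the SMILES: 10 C, 3 N.
Implicit hydrogens by atom environment:
  8 × C (aromatic): 1 H each → 8
  2 × C (aromatic): no H
  2 × N (aromatic): no H
  1 × N: 1 H
  Total hydrogens = 9.
Molecular formula: C10H9N3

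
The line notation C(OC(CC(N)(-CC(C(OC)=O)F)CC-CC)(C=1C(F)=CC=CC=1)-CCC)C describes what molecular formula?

C22H35F2NO3

Heavy atoms from the SMILES: 22 C, 2 F, 1 N, 3 O.
Implicit hydrogens by atom environment:
  8 × C: 2 H each → 16
  4 × C: 3 H each → 12
  4 × C (aromatic): 1 H each → 4
  3 × C: no H
  3 × O: no H
  2 × C (aromatic): no H
  2 × F: no H
  1 × C: 1 H
  1 × N: 2 H
  Total hydrogens = 35.
Molecular formula: C22H35F2NO3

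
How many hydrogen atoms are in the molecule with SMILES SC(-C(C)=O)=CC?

8

Hydrogens are implicit in SMILES; fill each atom to its normal valence:
  2 × C: 3 H each → 6
  2 × C: no H
  1 × C: 1 H
  1 × O: no H
  1 × S: 1 H
  Total hydrogens = 8.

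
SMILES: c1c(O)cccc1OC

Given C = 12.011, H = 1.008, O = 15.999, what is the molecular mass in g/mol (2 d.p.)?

124.14

Molecular formula: C7H8O2.
M = 7×12.011 + 8×1.008 + 2×15.999 = 124.14 g/mol.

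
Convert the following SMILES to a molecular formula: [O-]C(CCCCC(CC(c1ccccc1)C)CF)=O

Heavy atoms from the SMILES: 16 C, 1 F, 2 O.
Implicit hydrogens by atom environment:
  6 × C: 2 H each → 12
  5 × C (aromatic): 1 H each → 5
  2 × C: 1 H each → 2
  1 × C: 3 H
  1 × C (aromatic): no H
  1 × C: no H
  1 × F: no H
  1 × O: no H
  1 × O (charge -1): no H
  Total hydrogens = 22.
Net charge -1.
Molecular formula: C16H22FO2-

C16H22FO2-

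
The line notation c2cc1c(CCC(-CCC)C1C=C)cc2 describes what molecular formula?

C15H20

Heavy atoms from the SMILES: 15 C.
Implicit hydrogens by atom environment:
  5 × C: 2 H each → 10
  4 × C (aromatic): 1 H each → 4
  3 × C: 1 H each → 3
  2 × C (aromatic): no H
  1 × C: 3 H
  Total hydrogens = 20.
Molecular formula: C15H20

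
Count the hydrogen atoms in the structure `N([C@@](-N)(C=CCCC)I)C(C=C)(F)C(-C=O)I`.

17

Hydrogens are implicit in SMILES; fill each atom to its normal valence:
  5 × C: 1 H each → 5
  3 × C: 2 H each → 6
  2 × C: no H
  2 × I: no H
  1 × C: 3 H
  1 × F: no H
  1 × N: 2 H
  1 × N: 1 H
  1 × O: no H
  Total hydrogens = 17.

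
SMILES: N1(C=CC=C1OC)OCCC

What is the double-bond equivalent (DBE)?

3

Molecular formula from the SMILES: C8H13NO2.
DoU = (2C + 2 + N − H − X)/2 = (2·8 + 2 + 1 − 13 − 0)/2 = 6/2 = 3.
(Structurally: 1 ring(s) + 2 π bond(s) = 3.)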